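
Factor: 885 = 3^1*5^1*59^1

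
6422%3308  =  3114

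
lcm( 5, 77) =385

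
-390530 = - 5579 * 70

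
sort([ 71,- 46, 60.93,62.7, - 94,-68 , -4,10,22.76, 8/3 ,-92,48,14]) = [ - 94, - 92, - 68, - 46, -4  ,  8/3,10,14, 22.76, 48,60.93,62.7, 71]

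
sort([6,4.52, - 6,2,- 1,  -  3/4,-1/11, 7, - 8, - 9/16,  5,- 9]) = [ - 9, - 8,-6, - 1,  -  3/4, - 9/16 , - 1/11, 2,4.52, 5, 6 , 7]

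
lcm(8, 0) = 0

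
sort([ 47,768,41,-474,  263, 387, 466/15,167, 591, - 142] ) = [ - 474, - 142,466/15,41, 47,  167,263, 387, 591,768 ] 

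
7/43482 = 7/43482 = 0.00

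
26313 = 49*537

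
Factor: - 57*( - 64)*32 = 2^11 * 3^1 * 19^1 = 116736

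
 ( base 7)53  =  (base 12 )32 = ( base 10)38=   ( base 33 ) 15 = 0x26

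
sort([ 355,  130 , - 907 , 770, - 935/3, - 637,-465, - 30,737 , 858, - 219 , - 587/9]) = [ - 907,-637, - 465,  -  935/3, - 219, - 587/9,  -  30,130, 355,737, 770,858] 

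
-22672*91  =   - 2063152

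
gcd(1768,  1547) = 221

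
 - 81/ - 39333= 27/13111 =0.00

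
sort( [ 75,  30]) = [30,75 ] 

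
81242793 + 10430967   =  91673760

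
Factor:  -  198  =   - 2^1*3^2 * 11^1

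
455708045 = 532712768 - 77004723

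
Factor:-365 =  - 5^1*73^1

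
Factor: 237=3^1*79^1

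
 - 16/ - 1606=8/803=0.01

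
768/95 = 768/95= 8.08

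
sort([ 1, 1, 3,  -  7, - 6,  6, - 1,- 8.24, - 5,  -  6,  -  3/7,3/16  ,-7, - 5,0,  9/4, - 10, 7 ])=[ - 10,-8.24, - 7,-7, - 6, - 6, - 5,  -  5, - 1, - 3/7,0 , 3/16, 1,1, 9/4,3,6, 7] 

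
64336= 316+64020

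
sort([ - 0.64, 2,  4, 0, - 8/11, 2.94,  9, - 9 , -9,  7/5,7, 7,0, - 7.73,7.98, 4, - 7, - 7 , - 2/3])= [ - 9, - 9, - 7.73, - 7, - 7, - 8/11, - 2/3, - 0.64,0, 0, 7/5, 2 , 2.94, 4,4, 7 , 7,7.98, 9]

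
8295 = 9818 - 1523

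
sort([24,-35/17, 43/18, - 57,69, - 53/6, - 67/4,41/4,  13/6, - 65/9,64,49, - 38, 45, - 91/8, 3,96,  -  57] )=[ - 57 , - 57, - 38, - 67/4, - 91/8, - 53/6, -65/9,  -  35/17, 13/6,43/18,3,41/4,24, 45 , 49,64,69,  96]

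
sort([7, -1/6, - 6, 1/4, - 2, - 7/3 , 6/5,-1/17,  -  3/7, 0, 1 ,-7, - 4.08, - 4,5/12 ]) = [ -7, - 6, - 4.08, - 4, - 7/3,-2, - 3/7, - 1/6, - 1/17, 0,1/4, 5/12,  1, 6/5, 7 ]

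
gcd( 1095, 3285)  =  1095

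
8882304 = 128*69393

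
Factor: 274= 2^1*137^1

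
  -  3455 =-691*5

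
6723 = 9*747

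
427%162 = 103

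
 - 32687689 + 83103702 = 50416013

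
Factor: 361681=101^1*3581^1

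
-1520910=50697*(- 30 )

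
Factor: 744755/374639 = 5^1* 11^2*1231^1*374639^(- 1)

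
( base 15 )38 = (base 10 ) 53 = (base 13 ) 41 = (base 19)2f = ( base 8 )65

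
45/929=45/929  =  0.05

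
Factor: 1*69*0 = 0 = 0^1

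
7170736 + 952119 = 8122855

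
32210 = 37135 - 4925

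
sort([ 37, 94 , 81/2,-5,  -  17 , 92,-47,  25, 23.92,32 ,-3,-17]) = [ - 47,  -  17, - 17, - 5, - 3, 23.92,25, 32, 37, 81/2, 92, 94]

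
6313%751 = 305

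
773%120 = 53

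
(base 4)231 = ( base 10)45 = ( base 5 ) 140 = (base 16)2D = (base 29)1g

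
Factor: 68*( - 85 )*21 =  - 2^2*3^1*5^1*7^1*17^2 = - 121380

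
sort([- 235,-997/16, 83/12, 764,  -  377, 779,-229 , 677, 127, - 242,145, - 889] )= [ - 889,  -  377,-242, - 235,-229, - 997/16, 83/12,127, 145,  677, 764,779 ] 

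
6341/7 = 6341/7 = 905.86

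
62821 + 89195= 152016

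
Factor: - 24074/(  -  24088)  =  12037/12044 = 2^( - 2 )*  3011^(  -  1 )*12037^1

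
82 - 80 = 2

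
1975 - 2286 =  - 311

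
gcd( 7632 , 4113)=9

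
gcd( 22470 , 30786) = 42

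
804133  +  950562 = 1754695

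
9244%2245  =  264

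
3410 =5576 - 2166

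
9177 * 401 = 3679977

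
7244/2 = 3622  =  3622.00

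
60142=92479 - 32337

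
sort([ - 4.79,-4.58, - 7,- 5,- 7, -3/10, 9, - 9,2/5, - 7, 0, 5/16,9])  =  [  -  9,-7,  -  7, -7, - 5,  -  4.79, -4.58, - 3/10,0 , 5/16, 2/5,  9, 9]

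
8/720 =1/90= 0.01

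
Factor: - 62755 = -5^1 *7^1*11^1*163^1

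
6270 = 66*95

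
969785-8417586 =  - 7447801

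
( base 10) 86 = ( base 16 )56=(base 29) 2S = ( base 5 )321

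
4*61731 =246924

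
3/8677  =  3/8677 = 0.00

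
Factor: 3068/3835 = 2^2*5^( - 1) = 4/5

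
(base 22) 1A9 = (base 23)180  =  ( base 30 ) NN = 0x2c9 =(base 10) 713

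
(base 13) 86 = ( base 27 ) 42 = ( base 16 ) 6E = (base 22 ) 50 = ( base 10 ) 110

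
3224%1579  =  66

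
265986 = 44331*6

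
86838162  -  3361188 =83476974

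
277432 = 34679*8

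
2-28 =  - 26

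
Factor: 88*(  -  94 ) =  - 2^4*11^1* 47^1 = - 8272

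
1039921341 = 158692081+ 881229260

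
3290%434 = 252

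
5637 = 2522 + 3115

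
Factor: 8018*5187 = 2^1*3^1*7^1*13^1*19^2*211^1 = 41589366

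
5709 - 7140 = -1431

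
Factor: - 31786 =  - 2^1*23^1  *691^1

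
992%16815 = 992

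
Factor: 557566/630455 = 2^1*5^( - 1)*7^( - 1) * 17^1*23^2*31^1*18013^(  -  1)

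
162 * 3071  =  497502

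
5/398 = 5/398 = 0.01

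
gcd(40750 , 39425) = 25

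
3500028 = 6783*516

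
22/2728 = 1/124=0.01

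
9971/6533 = 9971/6533 = 1.53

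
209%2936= 209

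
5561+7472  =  13033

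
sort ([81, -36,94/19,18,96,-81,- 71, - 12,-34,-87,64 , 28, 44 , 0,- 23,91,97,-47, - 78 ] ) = [ -87,- 81 , - 78,-71, -47, - 36,-34, - 23, - 12,0,94/19, 18,28,44,64,81, 91, 96,97] 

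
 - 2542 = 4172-6714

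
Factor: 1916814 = 2^1 * 3^1*319469^1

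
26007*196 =5097372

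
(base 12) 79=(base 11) 85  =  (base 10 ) 93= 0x5d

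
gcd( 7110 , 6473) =1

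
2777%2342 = 435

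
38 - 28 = 10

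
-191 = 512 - 703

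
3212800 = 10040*320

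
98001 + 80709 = 178710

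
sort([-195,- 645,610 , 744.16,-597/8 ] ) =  [ - 645,-195, - 597/8 , 610, 744.16] 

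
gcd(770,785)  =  5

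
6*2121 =12726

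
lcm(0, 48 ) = 0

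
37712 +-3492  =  34220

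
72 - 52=20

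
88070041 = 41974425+46095616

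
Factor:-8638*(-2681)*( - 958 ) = -2^2*7^2*383^1*479^1*617^1 = -22185821924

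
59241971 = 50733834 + 8508137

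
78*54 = 4212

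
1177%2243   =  1177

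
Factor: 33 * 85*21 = 58905= 3^2*5^1*7^1*11^1*17^1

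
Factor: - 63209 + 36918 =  - 26291 = -61^1*431^1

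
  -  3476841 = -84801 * 41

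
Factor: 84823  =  271^1*313^1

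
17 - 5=12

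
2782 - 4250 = - 1468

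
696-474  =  222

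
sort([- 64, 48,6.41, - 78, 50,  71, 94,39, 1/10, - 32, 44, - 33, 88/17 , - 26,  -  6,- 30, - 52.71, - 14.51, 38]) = [- 78,  -  64, - 52.71, - 33,- 32,-30, - 26,-14.51, - 6,1/10, 88/17, 6.41, 38, 39, 44, 48, 50, 71,94] 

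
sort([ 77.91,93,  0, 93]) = [0, 77.91, 93 , 93]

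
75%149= 75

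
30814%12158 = 6498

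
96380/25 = 19276/5  =  3855.20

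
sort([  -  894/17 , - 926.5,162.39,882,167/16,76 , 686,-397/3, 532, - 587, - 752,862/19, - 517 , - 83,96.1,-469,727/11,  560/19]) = [-926.5, - 752, - 587,-517, - 469, - 397/3, - 83 , - 894/17,167/16, 560/19, 862/19, 727/11, 76,96.1,162.39, 532,686,882]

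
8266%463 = 395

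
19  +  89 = 108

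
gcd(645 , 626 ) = 1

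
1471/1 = 1471 = 1471.00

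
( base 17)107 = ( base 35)8G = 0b100101000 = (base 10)296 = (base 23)ck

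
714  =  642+72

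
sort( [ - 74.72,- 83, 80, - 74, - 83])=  [-83 , - 83, - 74.72, - 74 , 80]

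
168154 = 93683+74471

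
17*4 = 68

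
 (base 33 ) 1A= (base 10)43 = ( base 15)2d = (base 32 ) 1B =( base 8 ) 53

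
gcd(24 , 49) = 1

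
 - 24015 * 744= - 17867160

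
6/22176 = 1/3696 =0.00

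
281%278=3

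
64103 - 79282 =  - 15179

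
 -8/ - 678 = 4/339  =  0.01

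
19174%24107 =19174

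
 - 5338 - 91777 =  - 97115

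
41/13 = 41/13 = 3.15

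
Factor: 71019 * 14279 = 3^2*13^1*109^1 *131^1*607^1 = 1014080301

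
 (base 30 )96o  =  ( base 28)agg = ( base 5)231204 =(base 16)2070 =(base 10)8304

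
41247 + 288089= 329336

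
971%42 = 5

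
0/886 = 0  =  0.00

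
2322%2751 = 2322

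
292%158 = 134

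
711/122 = 5 + 101/122= 5.83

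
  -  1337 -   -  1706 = 369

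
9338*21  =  196098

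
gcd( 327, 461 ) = 1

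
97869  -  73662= 24207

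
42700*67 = 2860900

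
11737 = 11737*1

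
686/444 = 1 + 121/222 = 1.55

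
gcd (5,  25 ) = 5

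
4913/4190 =4913/4190 = 1.17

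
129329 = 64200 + 65129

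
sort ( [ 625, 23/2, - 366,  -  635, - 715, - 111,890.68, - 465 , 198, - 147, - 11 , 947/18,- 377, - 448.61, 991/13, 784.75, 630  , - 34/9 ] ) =[ - 715,-635, - 465, - 448.61, -377,-366, - 147, - 111, - 11, - 34/9,23/2,947/18,991/13, 198,625, 630, 784.75,890.68 ]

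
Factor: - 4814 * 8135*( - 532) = 2^3*5^1*7^1*19^1*29^1*83^1*1627^1= 20834125480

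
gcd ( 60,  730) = 10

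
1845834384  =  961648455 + 884185929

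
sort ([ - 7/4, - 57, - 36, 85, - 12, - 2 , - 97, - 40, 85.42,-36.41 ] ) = [ -97, - 57, - 40, - 36.41, - 36, - 12,  -  2, - 7/4, 85,85.42 ]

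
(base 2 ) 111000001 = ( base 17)197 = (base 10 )449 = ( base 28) G1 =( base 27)GH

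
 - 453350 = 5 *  (-90670 ) 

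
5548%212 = 36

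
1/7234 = 1/7234  =  0.00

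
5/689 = 5/689 =0.01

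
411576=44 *9354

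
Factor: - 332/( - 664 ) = 2^(  -  1) = 1/2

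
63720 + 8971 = 72691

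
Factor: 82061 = 7^1 * 19^1*617^1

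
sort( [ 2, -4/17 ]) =[ - 4/17 , 2]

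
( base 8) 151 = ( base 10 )105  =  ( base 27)3o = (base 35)30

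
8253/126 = 131/2= 65.50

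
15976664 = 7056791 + 8919873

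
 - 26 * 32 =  - 832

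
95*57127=5427065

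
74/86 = 37/43=0.86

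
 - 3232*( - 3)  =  9696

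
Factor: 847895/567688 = 2^( - 3)*5^1 * 11^(-1 )*23^1*73^1*101^1 * 6451^(  -  1 ) 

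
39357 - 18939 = 20418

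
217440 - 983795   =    -  766355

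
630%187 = 69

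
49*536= 26264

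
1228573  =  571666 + 656907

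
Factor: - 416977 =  - 11^1 * 37907^1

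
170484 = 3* 56828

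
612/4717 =612/4717 = 0.13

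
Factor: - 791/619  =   - 7^1*113^1*619^ ( - 1 )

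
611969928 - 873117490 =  - 261147562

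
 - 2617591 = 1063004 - 3680595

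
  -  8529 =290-8819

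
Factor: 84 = 2^2 * 3^1*7^1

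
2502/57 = 43 + 17/19 = 43.89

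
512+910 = 1422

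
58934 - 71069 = -12135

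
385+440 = 825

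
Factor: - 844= - 2^2*211^1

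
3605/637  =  515/91 = 5.66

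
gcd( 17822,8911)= 8911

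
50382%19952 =10478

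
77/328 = 77/328 = 0.23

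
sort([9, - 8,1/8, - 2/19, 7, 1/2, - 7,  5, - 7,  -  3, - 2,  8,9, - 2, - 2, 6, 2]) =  [ - 8, - 7,-7, - 3,- 2, - 2, - 2, - 2/19,1/8,1/2, 2, 5, 6, 7, 8, 9, 9 ] 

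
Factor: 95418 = 2^1*3^4*19^1  *31^1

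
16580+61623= 78203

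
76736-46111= 30625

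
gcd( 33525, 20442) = 3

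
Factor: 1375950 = 2^1*3^1*5^2*9173^1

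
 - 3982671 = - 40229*99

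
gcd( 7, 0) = 7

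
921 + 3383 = 4304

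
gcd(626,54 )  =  2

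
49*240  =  11760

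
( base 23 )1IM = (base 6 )4245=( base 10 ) 965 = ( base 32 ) U5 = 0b1111000101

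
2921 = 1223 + 1698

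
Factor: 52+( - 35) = 17=17^1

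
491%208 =75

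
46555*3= 139665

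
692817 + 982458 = 1675275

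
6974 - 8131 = -1157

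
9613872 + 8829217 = 18443089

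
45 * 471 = 21195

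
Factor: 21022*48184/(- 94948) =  - 253231012/23737 = - 2^2  *7^( - 1 )*19^1 * 23^1 * 317^1*457^1 * 3391^ ( - 1)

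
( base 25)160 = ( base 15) 36A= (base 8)1407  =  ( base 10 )775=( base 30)pp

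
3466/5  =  693 + 1/5 = 693.20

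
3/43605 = 1/14535  =  0.00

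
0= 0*482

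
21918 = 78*281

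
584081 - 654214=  - 70133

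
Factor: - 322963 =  - 322963^1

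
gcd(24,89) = 1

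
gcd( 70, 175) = 35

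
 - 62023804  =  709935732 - 771959536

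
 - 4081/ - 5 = 4081/5 =816.20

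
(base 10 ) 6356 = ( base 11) 4859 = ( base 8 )14324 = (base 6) 45232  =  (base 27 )8JB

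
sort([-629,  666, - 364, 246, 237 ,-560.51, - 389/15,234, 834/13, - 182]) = [ - 629, - 560.51,-364,- 182, - 389/15,834/13, 234, 237, 246,666]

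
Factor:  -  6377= - 7^1*911^1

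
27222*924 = 25153128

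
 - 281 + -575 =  - 856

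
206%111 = 95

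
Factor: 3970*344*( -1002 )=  - 2^5*3^1*5^1*43^1*167^1*397^1= - 1368411360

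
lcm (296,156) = 11544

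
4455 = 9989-5534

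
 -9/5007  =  -3/1669 =- 0.00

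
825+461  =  1286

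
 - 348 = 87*( - 4) 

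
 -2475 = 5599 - 8074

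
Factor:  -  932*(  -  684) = 637488  =  2^4 * 3^2*19^1*233^1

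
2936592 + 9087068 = 12023660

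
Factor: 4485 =3^1*5^1 * 13^1*23^1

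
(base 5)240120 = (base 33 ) 827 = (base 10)8785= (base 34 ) 7kd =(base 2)10001001010001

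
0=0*91069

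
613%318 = 295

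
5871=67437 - 61566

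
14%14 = 0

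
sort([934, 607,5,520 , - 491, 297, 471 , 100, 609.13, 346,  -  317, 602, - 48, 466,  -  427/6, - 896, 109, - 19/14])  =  [ - 896,  -  491, - 317, - 427/6, - 48, - 19/14, 5,100 , 109,297, 346, 466,  471, 520,602  ,  607, 609.13, 934 ]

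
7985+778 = 8763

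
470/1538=235/769= 0.31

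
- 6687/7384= -1 + 697/7384=-  0.91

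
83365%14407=11330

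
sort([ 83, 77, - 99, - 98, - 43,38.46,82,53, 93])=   [ - 99  , - 98, - 43,  38.46, 53 , 77,82,83, 93]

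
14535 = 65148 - 50613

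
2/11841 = 2/11841  =  0.00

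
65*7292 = 473980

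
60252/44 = 15063/11 = 1369.36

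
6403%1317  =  1135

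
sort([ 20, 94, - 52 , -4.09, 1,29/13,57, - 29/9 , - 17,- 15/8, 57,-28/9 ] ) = [ - 52,-17, - 4.09,- 29/9,-28/9, - 15/8,  1, 29/13, 20, 57, 57, 94] 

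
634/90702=317/45351 = 0.01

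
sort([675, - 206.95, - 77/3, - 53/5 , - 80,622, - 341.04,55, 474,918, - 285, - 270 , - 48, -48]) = [- 341.04 ,  -  285, - 270, - 206.95, - 80, - 48, - 48 ,-77/3, - 53/5,55,474,622, 675,918 ] 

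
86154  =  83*1038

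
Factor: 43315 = 5^1*8663^1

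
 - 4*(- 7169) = 28676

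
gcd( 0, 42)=42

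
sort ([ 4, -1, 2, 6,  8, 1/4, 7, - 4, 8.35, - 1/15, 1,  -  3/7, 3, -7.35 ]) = [  -  7.35, - 4 , - 1, - 3/7,  -  1/15,  1/4, 1, 2, 3 , 4, 6, 7, 8, 8.35 ] 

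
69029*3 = 207087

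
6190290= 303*20430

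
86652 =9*9628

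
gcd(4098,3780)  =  6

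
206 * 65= 13390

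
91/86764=91/86764  =  0.00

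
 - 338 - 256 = - 594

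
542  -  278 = 264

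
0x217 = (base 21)14A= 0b1000010111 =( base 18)1bd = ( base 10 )535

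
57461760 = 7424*7740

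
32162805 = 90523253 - 58360448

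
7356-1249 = 6107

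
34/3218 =17/1609 = 0.01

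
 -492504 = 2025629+  -  2518133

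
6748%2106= 430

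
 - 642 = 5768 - 6410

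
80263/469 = 171 + 64/469 = 171.14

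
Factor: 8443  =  8443^1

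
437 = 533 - 96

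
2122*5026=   10665172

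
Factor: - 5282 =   -  2^1  *19^1 * 139^1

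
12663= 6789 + 5874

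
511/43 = 11+38/43 = 11.88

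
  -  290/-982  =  145/491=0.30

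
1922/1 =1922 = 1922.00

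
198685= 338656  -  139971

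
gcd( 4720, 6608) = 944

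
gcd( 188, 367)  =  1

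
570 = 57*10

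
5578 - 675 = 4903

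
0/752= 0 = 0.00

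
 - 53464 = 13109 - 66573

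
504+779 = 1283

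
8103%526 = 213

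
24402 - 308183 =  - 283781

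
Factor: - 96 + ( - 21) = - 117 = - 3^2*13^1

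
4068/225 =18 + 2/25 = 18.08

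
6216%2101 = 2014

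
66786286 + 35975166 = 102761452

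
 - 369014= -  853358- - 484344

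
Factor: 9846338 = 2^1 * 587^1 *8387^1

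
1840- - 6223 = 8063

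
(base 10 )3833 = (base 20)9BD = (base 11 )2975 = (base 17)D48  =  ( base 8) 7371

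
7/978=7/978 = 0.01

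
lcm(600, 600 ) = 600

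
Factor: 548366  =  2^1*7^1*13^1*23^1*131^1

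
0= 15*0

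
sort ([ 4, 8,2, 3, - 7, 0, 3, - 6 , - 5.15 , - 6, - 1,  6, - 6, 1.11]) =[ - 7, - 6,  -  6, - 6,-5.15 , - 1, 0 , 1.11,  2 , 3, 3, 4,6 , 8]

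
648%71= 9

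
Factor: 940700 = 2^2*5^2*23^1*409^1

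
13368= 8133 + 5235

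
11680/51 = 11680/51 = 229.02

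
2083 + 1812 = 3895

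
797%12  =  5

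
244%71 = 31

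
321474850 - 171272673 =150202177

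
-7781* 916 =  - 7127396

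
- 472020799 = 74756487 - 546777286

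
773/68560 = 773/68560= 0.01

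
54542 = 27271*2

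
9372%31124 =9372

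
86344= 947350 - 861006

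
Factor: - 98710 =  - 2^1*5^1*9871^1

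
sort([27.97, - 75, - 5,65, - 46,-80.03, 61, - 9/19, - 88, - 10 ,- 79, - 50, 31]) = [ - 88, - 80.03, - 79, - 75, - 50, - 46 , - 10 , - 5,- 9/19,27.97 , 31,61,65 ] 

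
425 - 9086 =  - 8661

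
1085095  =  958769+126326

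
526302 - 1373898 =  - 847596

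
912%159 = 117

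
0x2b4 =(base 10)692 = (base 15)312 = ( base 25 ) 12h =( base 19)1h8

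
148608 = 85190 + 63418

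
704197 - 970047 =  - 265850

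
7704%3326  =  1052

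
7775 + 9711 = 17486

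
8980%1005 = 940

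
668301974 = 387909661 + 280392313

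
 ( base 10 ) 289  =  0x121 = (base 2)100100001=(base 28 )A9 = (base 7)562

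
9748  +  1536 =11284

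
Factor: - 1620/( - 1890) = 6/7 = 2^1*3^1*7^( - 1 )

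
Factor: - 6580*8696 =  - 57219680 = - 2^5*5^1*7^1*47^1*1087^1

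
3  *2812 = 8436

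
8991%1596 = 1011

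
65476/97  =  65476/97 = 675.01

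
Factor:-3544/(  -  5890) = 1772/2945 = 2^2*5^( - 1)*19^( - 1 )*31^( - 1)*443^1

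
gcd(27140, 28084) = 236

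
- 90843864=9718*(-9348 )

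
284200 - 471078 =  - 186878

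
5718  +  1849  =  7567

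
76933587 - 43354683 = 33578904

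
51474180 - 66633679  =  - 15159499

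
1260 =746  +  514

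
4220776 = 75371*56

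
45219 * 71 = 3210549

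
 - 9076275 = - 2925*3103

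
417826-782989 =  - 365163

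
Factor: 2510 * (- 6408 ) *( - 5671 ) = 2^4 * 3^2*5^1*53^1*89^1*107^1*251^1 = 91212817680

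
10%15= 10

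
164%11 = 10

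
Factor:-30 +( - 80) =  - 2^1*5^1*11^1 = - 110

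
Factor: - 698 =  - 2^1*349^1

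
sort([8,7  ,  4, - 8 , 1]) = [ - 8,1, 4,  7, 8] 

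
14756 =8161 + 6595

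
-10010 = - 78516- -68506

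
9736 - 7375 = 2361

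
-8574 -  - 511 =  - 8063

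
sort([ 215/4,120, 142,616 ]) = [215/4,  120,142,616]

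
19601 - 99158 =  - 79557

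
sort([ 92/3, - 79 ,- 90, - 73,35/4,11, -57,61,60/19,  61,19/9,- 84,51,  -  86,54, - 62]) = [ - 90, - 86, - 84, - 79, - 73, - 62, - 57,  19/9, 60/19,35/4,11,92/3,51,54,61,61]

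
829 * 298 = 247042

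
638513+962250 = 1600763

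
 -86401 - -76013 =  - 10388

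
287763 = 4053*71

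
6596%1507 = 568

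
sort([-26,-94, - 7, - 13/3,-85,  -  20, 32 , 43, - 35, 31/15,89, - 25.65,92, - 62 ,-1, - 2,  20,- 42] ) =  [ - 94 ,-85, - 62 , - 42, - 35 , - 26 ,-25.65,- 20,  -  7, -13/3 ,- 2, - 1,31/15 , 20,32  ,  43,89, 92]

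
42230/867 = 48 + 614/867 = 48.71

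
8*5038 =40304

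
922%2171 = 922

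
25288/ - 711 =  - 25288/711 = - 35.57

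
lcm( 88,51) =4488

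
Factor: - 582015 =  - 3^1*5^1 * 7^1*23^1*241^1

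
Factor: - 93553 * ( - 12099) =1131897747 = 3^1*37^1*109^1 * 93553^1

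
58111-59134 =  - 1023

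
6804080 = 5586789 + 1217291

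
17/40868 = 1/2404 = 0.00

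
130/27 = 4 + 22/27  =  4.81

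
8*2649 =21192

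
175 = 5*35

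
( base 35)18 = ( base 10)43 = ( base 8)53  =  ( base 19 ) 25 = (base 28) 1F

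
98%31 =5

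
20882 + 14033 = 34915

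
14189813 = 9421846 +4767967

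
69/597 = 23/199 = 0.12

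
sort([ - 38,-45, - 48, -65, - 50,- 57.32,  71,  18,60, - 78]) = [  -  78, - 65, - 57.32 , - 50,-48,-45, - 38,  18, 60,  71]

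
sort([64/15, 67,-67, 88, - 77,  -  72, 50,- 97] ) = [ - 97, - 77, - 72,-67,64/15,  50, 67,88 ]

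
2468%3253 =2468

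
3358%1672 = 14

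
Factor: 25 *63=3^2*5^2*7^1 = 1575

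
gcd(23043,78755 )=1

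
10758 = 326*33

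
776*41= 31816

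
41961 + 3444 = 45405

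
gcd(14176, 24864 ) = 32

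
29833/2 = 14916 + 1/2   =  14916.50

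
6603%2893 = 817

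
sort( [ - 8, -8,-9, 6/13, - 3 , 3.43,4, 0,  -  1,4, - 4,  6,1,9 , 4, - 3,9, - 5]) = [- 9,  -  8,-8, - 5,- 4, - 3, - 3  , - 1,0,6/13,  1,3.43,4, 4 , 4,6, 9,9 ]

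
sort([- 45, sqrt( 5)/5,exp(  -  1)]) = [ - 45,exp(  -  1 ),  sqrt( 5)/5]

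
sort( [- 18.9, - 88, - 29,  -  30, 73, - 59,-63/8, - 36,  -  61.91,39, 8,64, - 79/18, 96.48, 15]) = [ - 88, - 61.91,-59, - 36, - 30,- 29,- 18.9, - 63/8, - 79/18, 8,15,39,64,73, 96.48] 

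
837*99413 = 83208681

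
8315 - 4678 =3637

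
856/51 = 16+40/51 = 16.78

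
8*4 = 32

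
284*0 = 0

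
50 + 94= 144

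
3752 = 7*536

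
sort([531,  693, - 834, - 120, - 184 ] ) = [  -  834,  -  184, - 120,531, 693 ] 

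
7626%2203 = 1017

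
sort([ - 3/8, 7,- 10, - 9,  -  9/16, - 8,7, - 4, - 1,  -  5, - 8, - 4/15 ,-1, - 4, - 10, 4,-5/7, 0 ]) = [ - 10 , -10, - 9, - 8 ,  -  8 ,-5, - 4,-4, - 1,  -  1,  -  5/7, - 9/16, - 3/8, - 4/15, 0, 4, 7,7 ]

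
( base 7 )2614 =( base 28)17B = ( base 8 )1737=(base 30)131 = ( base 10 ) 991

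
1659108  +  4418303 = 6077411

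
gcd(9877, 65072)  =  581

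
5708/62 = 92 + 2/31 = 92.06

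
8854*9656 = 85494224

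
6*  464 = 2784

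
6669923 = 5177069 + 1492854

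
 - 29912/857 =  - 29912/857 = - 34.90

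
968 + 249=1217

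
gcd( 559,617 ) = 1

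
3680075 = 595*6185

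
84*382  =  32088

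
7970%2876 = 2218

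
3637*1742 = 6335654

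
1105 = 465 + 640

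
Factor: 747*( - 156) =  - 2^2*3^3*13^1*83^1 = -116532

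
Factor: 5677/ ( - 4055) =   -  7/5 = - 5^( - 1 ) *7^1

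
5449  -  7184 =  - 1735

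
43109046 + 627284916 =670393962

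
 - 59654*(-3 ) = 178962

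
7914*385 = 3046890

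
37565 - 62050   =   - 24485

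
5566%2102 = 1362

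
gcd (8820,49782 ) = 6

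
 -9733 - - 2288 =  - 7445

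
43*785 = 33755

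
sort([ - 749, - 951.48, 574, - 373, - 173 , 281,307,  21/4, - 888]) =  [ - 951.48, - 888, - 749, - 373 ,  -  173,21/4,281,307,574 ]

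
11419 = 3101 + 8318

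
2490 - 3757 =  - 1267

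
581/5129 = 581/5129 = 0.11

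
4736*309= 1463424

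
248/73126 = 124/36563 = 0.00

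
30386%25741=4645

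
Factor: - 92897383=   -  92897383^1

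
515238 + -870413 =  - 355175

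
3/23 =3/23 = 0.13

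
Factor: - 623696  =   - 2^4*17^1*2293^1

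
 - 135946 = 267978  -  403924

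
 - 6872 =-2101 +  - 4771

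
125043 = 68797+56246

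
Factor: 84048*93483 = 2^4*3^3*13^1 * 17^2*47^1*103^1 = 7857059184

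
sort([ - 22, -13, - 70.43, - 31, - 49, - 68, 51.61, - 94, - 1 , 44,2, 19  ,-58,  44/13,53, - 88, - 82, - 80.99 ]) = [ -94, - 88,-82, - 80.99,-70.43, -68, -58,-49, - 31, - 22,  -  13, - 1, 2, 44/13, 19 , 44, 51.61, 53]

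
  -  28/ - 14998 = 14/7499=0.00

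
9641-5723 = 3918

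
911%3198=911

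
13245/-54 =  - 4415/18=- 245.28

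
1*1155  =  1155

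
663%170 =153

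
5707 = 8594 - 2887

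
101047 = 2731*37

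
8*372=2976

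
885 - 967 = - 82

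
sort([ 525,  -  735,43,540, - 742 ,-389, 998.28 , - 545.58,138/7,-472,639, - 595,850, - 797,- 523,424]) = [ - 797,  -  742,- 735 , - 595,-545.58,-523, - 472 , - 389,138/7 , 43,  424 , 525,540,639, 850, 998.28] 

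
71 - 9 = 62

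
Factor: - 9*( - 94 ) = 2^1*3^2*47^1 = 846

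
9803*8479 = 83119637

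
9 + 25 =34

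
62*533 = 33046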